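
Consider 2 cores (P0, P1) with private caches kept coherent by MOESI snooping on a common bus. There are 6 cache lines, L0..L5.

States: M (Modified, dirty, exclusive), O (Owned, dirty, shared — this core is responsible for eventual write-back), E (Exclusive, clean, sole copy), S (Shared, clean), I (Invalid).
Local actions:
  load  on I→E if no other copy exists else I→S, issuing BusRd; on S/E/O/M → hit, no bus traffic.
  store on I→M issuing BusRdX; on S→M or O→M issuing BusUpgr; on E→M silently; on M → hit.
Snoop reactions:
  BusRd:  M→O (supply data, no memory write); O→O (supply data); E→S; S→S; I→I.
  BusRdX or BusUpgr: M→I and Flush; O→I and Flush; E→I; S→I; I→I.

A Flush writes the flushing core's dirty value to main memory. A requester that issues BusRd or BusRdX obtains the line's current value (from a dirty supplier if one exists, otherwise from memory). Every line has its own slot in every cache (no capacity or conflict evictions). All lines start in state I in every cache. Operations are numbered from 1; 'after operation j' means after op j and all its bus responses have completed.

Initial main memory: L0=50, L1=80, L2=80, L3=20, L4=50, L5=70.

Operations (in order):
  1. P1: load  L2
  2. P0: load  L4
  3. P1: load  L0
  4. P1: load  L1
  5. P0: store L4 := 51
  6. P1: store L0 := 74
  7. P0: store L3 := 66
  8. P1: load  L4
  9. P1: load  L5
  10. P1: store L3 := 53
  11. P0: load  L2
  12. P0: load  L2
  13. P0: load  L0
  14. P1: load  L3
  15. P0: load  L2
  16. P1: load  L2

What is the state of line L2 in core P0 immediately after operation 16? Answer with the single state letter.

state = S

1. P1: load  L2  bus=[BusRd]  L2: P0=I P1=E  mem[L2]=80
2. P0: load  L4  bus=[BusRd]  L4: P0=E P1=I  mem[L4]=50
3. P1: load  L0  bus=[BusRd]  L0: P0=I P1=E  mem[L0]=50
4. P1: load  L1  bus=[BusRd]  L1: P0=I P1=E  mem[L1]=80
5. P0: store L4 := 51  bus=[-]  L4: P0=M P1=I  mem[L4]=50
6. P1: store L0 := 74  bus=[-]  L0: P0=I P1=M  mem[L0]=50
7. P0: store L3 := 66  bus=[BusRdX]  L3: P0=M P1=I  mem[L3]=20
8. P1: load  L4  bus=[BusRd]  L4: P0=O P1=S  mem[L4]=50
9. P1: load  L5  bus=[BusRd]  L5: P0=I P1=E  mem[L5]=70
10. P1: store L3 := 53  bus=[BusRdX,Flush]  L3: P0=I P1=M  mem[L3]=66
11. P0: load  L2  bus=[BusRd]  L2: P0=S P1=S  mem[L2]=80
12. P0: load  L2  bus=[-]  L2: P0=S P1=S  mem[L2]=80
13. P0: load  L0  bus=[BusRd]  L0: P0=S P1=O  mem[L0]=50
14. P1: load  L3  bus=[-]  L3: P0=I P1=M  mem[L3]=66
15. P0: load  L2  bus=[-]  L2: P0=S P1=S  mem[L2]=80
16. P1: load  L2  bus=[-]  L2: P0=S P1=S  mem[L2]=80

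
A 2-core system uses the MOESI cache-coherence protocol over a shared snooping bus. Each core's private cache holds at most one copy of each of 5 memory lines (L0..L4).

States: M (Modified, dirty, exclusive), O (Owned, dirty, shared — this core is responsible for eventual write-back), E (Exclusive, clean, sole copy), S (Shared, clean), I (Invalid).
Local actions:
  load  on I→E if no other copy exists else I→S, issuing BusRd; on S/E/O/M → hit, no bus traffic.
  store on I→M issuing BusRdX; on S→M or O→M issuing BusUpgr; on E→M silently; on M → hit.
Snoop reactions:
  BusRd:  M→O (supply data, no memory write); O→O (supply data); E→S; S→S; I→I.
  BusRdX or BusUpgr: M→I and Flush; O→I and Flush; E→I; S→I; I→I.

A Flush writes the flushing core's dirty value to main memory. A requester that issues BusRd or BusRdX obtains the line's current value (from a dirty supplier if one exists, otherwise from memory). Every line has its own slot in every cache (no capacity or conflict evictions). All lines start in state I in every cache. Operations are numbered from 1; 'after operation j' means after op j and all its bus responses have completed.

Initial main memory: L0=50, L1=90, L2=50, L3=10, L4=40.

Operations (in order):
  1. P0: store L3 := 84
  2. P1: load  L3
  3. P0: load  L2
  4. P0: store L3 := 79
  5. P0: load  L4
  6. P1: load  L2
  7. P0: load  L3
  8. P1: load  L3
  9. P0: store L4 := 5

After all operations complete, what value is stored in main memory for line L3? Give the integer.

memory[L3] = 10

1. P0: store L3 := 84  bus=[BusRdX]  L3: P0=M P1=I  mem[L3]=10
2. P1: load  L3  bus=[BusRd]  L3: P0=O P1=S  mem[L3]=10
3. P0: load  L2  bus=[BusRd]  L2: P0=E P1=I  mem[L2]=50
4. P0: store L3 := 79  bus=[BusUpgr]  L3: P0=M P1=I  mem[L3]=10
5. P0: load  L4  bus=[BusRd]  L4: P0=E P1=I  mem[L4]=40
6. P1: load  L2  bus=[BusRd]  L2: P0=S P1=S  mem[L2]=50
7. P0: load  L3  bus=[-]  L3: P0=M P1=I  mem[L3]=10
8. P1: load  L3  bus=[BusRd]  L3: P0=O P1=S  mem[L3]=10
9. P0: store L4 := 5  bus=[-]  L4: P0=M P1=I  mem[L4]=40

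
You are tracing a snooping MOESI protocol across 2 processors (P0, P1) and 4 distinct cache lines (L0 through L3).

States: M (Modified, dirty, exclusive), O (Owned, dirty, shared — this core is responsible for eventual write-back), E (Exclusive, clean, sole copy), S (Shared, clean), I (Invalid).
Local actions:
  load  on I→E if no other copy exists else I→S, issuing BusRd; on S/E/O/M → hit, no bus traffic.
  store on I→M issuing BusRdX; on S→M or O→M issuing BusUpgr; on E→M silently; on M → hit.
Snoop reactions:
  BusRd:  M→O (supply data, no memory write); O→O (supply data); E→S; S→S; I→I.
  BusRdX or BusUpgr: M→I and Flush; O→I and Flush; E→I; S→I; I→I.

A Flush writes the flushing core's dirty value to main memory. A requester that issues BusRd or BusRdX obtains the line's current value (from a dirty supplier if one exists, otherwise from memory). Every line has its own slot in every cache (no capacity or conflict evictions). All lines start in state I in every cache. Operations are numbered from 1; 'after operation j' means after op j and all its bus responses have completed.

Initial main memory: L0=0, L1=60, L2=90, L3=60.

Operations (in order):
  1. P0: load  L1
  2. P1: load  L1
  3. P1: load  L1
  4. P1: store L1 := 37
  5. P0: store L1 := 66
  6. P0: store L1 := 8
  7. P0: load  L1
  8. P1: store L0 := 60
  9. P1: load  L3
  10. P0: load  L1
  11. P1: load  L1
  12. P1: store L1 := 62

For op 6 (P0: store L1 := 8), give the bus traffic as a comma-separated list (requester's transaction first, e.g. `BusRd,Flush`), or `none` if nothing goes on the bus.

bus = none

step 1: P0: load  L1  ⟶  EI  (L1)  txn=BusRd  M[L1]=60
step 2: P1: load  L1  ⟶  SS  (L1)  txn=BusRd  M[L1]=60
step 3: P1: load  L1  ⟶  SS  (L1)  txn=∅  M[L1]=60
step 4: P1: store L1 := 37  ⟶  IM  (L1)  txn=BusUpgr  M[L1]=60
step 5: P0: store L1 := 66  ⟶  MI  (L1)  txn=BusRdX+Flush  M[L1]=37
step 6: P0: store L1 := 8  ⟶  MI  (L1)  txn=∅  M[L1]=37
step 7: P0: load  L1  ⟶  MI  (L1)  txn=∅  M[L1]=37
step 8: P1: store L0 := 60  ⟶  IM  (L0)  txn=BusRdX  M[L0]=0
step 9: P1: load  L3  ⟶  IE  (L3)  txn=BusRd  M[L3]=60
step 10: P0: load  L1  ⟶  MI  (L1)  txn=∅  M[L1]=37
step 11: P1: load  L1  ⟶  OS  (L1)  txn=BusRd  M[L1]=37
step 12: P1: store L1 := 62  ⟶  IM  (L1)  txn=BusUpgr+Flush  M[L1]=8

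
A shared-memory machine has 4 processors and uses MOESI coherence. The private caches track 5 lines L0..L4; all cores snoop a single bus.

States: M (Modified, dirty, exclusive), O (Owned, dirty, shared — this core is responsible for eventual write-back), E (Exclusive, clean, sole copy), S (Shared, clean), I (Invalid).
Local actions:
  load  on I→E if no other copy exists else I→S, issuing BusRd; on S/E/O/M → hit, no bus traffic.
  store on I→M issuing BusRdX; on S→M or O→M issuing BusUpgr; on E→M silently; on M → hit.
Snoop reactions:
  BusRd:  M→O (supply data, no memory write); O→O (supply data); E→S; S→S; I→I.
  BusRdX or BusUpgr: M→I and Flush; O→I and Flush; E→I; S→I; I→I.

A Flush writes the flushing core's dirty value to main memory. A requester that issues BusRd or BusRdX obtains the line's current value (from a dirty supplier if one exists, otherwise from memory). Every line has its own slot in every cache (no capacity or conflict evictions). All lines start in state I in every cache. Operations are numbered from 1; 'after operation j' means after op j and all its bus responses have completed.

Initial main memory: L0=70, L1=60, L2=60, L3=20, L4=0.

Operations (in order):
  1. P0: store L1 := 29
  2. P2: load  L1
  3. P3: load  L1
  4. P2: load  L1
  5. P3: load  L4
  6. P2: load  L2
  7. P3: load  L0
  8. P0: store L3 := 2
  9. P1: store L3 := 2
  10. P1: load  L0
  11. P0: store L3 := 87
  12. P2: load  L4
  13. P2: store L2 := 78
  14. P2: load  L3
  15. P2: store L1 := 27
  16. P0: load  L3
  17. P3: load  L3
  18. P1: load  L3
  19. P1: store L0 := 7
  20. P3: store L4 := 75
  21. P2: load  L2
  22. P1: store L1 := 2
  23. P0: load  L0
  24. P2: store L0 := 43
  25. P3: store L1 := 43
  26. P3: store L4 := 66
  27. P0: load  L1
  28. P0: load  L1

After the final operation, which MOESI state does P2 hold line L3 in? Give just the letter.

state = S

  op1 P0: store L1 := 29 → M/I/I/I on L1; bus BusRdX; mem=60
  op2 P2: load  L1 → O/I/S/I on L1; bus BusRd; mem=60
  op3 P3: load  L1 → O/I/S/S on L1; bus BusRd; mem=60
  op4 P2: load  L1 → O/I/S/S on L1; bus (none); mem=60
  op5 P3: load  L4 → I/I/I/E on L4; bus BusRd; mem=0
  op6 P2: load  L2 → I/I/E/I on L2; bus BusRd; mem=60
  op7 P3: load  L0 → I/I/I/E on L0; bus BusRd; mem=70
  op8 P0: store L3 := 2 → M/I/I/I on L3; bus BusRdX; mem=20
  op9 P1: store L3 := 2 → I/M/I/I on L3; bus BusRdX Flush; mem=2
  op10 P1: load  L0 → I/S/I/S on L0; bus BusRd; mem=70
  op11 P0: store L3 := 87 → M/I/I/I on L3; bus BusRdX Flush; mem=2
  op12 P2: load  L4 → I/I/S/S on L4; bus BusRd; mem=0
  op13 P2: store L2 := 78 → I/I/M/I on L2; bus (none); mem=60
  op14 P2: load  L3 → O/I/S/I on L3; bus BusRd; mem=2
  op15 P2: store L1 := 27 → I/I/M/I on L1; bus BusUpgr Flush; mem=29
  op16 P0: load  L3 → O/I/S/I on L3; bus (none); mem=2
  op17 P3: load  L3 → O/I/S/S on L3; bus BusRd; mem=2
  op18 P1: load  L3 → O/S/S/S on L3; bus BusRd; mem=2
  op19 P1: store L0 := 7 → I/M/I/I on L0; bus BusUpgr; mem=70
  op20 P3: store L4 := 75 → I/I/I/M on L4; bus BusUpgr; mem=0
  op21 P2: load  L2 → I/I/M/I on L2; bus (none); mem=60
  op22 P1: store L1 := 2 → I/M/I/I on L1; bus BusRdX Flush; mem=27
  op23 P0: load  L0 → S/O/I/I on L0; bus BusRd; mem=70
  op24 P2: store L0 := 43 → I/I/M/I on L0; bus BusRdX Flush; mem=7
  op25 P3: store L1 := 43 → I/I/I/M on L1; bus BusRdX Flush; mem=2
  op26 P3: store L4 := 66 → I/I/I/M on L4; bus (none); mem=0
  op27 P0: load  L1 → S/I/I/O on L1; bus BusRd; mem=2
  op28 P0: load  L1 → S/I/I/O on L1; bus (none); mem=2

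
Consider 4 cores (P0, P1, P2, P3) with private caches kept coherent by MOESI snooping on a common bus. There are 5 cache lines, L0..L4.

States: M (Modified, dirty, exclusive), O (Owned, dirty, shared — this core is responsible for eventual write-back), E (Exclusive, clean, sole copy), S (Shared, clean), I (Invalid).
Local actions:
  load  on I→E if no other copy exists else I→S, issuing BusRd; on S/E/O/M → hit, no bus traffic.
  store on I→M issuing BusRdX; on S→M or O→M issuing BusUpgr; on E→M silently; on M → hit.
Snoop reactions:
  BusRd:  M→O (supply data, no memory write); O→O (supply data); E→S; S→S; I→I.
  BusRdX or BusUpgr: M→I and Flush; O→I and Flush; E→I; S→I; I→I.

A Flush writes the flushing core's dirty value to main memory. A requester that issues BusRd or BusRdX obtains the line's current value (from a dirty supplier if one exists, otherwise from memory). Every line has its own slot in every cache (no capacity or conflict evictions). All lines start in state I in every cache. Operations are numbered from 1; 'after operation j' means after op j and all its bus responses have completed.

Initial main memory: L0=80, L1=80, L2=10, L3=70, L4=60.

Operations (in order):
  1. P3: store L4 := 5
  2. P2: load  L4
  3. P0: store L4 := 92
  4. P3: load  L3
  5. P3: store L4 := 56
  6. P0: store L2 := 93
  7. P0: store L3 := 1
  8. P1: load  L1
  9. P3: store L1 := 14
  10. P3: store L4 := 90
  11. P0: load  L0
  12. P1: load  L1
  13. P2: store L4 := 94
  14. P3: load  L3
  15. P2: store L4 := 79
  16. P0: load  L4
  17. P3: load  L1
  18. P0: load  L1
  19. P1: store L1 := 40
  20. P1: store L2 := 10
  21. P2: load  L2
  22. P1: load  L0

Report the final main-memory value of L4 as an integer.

[1] P3: store L4 := 5 | P0:I, P1:I, P2:I, P3:M(5) | bus: BusRdX
[2] P2: load  L4 | P0:I, P1:I, P2:S(5), P3:O(5) | bus: BusRd
[3] P0: store L4 := 92 | P0:M(92), P1:I, P2:I, P3:I | bus: BusRdX,Flush
[4] P3: load  L3 | P0:I, P1:I, P2:I, P3:E(70) | bus: BusRd
[5] P3: store L4 := 56 | P0:I, P1:I, P2:I, P3:M(56) | bus: BusRdX,Flush
[6] P0: store L2 := 93 | P0:M(93), P1:I, P2:I, P3:I | bus: BusRdX
[7] P0: store L3 := 1 | P0:M(1), P1:I, P2:I, P3:I | bus: BusRdX
[8] P1: load  L1 | P0:I, P1:E(80), P2:I, P3:I | bus: BusRd
[9] P3: store L1 := 14 | P0:I, P1:I, P2:I, P3:M(14) | bus: BusRdX
[10] P3: store L4 := 90 | P0:I, P1:I, P2:I, P3:M(90) | bus: none
[11] P0: load  L0 | P0:E(80), P1:I, P2:I, P3:I | bus: BusRd
[12] P1: load  L1 | P0:I, P1:S(14), P2:I, P3:O(14) | bus: BusRd
[13] P2: store L4 := 94 | P0:I, P1:I, P2:M(94), P3:I | bus: BusRdX,Flush
[14] P3: load  L3 | P0:O(1), P1:I, P2:I, P3:S(1) | bus: BusRd
[15] P2: store L4 := 79 | P0:I, P1:I, P2:M(79), P3:I | bus: none
[16] P0: load  L4 | P0:S(79), P1:I, P2:O(79), P3:I | bus: BusRd
[17] P3: load  L1 | P0:I, P1:S(14), P2:I, P3:O(14) | bus: none
[18] P0: load  L1 | P0:S(14), P1:S(14), P2:I, P3:O(14) | bus: BusRd
[19] P1: store L1 := 40 | P0:I, P1:M(40), P2:I, P3:I | bus: BusUpgr,Flush
[20] P1: store L2 := 10 | P0:I, P1:M(10), P2:I, P3:I | bus: BusRdX,Flush
[21] P2: load  L2 | P0:I, P1:O(10), P2:S(10), P3:I | bus: BusRd
[22] P1: load  L0 | P0:S(80), P1:S(80), P2:I, P3:I | bus: BusRd

memory[L4] = 90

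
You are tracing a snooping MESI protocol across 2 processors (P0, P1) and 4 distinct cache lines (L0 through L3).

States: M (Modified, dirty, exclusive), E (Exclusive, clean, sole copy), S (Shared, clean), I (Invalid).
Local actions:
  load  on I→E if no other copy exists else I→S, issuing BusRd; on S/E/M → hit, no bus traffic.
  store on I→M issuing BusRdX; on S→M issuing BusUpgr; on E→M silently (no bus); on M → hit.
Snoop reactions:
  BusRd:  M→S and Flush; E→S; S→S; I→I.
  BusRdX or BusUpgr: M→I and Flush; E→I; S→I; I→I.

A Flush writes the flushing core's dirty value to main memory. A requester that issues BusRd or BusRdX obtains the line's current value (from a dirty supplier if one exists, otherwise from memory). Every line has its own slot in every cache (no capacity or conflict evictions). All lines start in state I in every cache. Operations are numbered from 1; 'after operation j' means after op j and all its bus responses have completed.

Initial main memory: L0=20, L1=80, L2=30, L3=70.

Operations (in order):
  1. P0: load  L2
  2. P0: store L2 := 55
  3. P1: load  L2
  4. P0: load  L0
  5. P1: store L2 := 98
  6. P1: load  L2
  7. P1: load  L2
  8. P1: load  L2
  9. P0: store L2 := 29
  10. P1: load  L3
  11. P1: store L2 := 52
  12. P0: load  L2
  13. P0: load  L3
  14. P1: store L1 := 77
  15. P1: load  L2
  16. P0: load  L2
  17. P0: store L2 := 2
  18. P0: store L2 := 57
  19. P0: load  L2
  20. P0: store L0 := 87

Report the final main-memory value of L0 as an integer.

memory[L0] = 20

  op1 P0: load  L2 → E/I on L2; bus BusRd; mem=30
  op2 P0: store L2 := 55 → M/I on L2; bus (none); mem=30
  op3 P1: load  L2 → S/S on L2; bus BusRd Flush; mem=55
  op4 P0: load  L0 → E/I on L0; bus BusRd; mem=20
  op5 P1: store L2 := 98 → I/M on L2; bus BusUpgr; mem=55
  op6 P1: load  L2 → I/M on L2; bus (none); mem=55
  op7 P1: load  L2 → I/M on L2; bus (none); mem=55
  op8 P1: load  L2 → I/M on L2; bus (none); mem=55
  op9 P0: store L2 := 29 → M/I on L2; bus BusRdX Flush; mem=98
  op10 P1: load  L3 → I/E on L3; bus BusRd; mem=70
  op11 P1: store L2 := 52 → I/M on L2; bus BusRdX Flush; mem=29
  op12 P0: load  L2 → S/S on L2; bus BusRd Flush; mem=52
  op13 P0: load  L3 → S/S on L3; bus BusRd; mem=70
  op14 P1: store L1 := 77 → I/M on L1; bus BusRdX; mem=80
  op15 P1: load  L2 → S/S on L2; bus (none); mem=52
  op16 P0: load  L2 → S/S on L2; bus (none); mem=52
  op17 P0: store L2 := 2 → M/I on L2; bus BusUpgr; mem=52
  op18 P0: store L2 := 57 → M/I on L2; bus (none); mem=52
  op19 P0: load  L2 → M/I on L2; bus (none); mem=52
  op20 P0: store L0 := 87 → M/I on L0; bus (none); mem=20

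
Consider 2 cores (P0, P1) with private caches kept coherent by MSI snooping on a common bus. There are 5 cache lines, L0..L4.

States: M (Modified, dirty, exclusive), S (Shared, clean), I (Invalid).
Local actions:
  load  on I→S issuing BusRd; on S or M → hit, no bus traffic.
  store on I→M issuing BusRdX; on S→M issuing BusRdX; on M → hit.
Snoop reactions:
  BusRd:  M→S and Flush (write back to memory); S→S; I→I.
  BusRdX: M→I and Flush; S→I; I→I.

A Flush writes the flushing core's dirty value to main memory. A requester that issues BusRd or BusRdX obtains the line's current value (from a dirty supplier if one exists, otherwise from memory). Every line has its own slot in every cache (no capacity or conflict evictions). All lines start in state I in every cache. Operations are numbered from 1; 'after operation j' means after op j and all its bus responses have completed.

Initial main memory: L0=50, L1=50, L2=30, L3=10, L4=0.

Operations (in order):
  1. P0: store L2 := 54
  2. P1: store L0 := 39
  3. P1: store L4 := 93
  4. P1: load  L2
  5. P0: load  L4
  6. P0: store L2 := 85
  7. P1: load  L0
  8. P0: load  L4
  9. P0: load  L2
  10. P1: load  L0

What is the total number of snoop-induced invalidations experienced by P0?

[1] P0: store L2 := 54 | P0:M(54), P1:I | bus: BusRdX
[2] P1: store L0 := 39 | P0:I, P1:M(39) | bus: BusRdX
[3] P1: store L4 := 93 | P0:I, P1:M(93) | bus: BusRdX
[4] P1: load  L2 | P0:S(54), P1:S(54) | bus: BusRd,Flush
[5] P0: load  L4 | P0:S(93), P1:S(93) | bus: BusRd,Flush
[6] P0: store L2 := 85 | P0:M(85), P1:I | bus: BusRdX
[7] P1: load  L0 | P0:I, P1:M(39) | bus: none
[8] P0: load  L4 | P0:S(93), P1:S(93) | bus: none
[9] P0: load  L2 | P0:M(85), P1:I | bus: none
[10] P1: load  L0 | P0:I, P1:M(39) | bus: none

invalidations = 0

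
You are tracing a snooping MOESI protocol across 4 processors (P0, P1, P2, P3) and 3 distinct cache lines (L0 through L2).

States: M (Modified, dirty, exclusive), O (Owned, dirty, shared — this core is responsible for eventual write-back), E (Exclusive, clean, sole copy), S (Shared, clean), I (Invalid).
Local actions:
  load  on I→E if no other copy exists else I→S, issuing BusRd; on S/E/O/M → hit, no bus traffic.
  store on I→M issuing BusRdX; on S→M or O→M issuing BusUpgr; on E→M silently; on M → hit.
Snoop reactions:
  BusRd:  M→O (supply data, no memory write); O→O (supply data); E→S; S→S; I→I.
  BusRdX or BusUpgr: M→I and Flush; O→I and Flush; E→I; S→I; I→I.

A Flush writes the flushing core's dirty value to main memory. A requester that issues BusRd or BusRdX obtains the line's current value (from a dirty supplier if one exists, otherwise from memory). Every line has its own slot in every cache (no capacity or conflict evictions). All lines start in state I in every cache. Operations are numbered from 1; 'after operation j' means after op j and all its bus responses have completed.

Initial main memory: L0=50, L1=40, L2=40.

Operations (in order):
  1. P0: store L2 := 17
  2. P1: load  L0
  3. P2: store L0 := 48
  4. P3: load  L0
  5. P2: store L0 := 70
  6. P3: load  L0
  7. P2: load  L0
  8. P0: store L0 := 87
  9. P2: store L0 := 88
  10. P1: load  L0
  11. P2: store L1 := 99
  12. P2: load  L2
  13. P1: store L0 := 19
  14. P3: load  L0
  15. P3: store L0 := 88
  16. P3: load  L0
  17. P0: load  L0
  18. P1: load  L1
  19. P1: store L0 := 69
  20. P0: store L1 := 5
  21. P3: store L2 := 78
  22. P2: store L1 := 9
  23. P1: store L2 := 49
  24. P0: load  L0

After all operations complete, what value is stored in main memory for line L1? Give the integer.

memory[L1] = 5

  op1 P0: store L2 := 17 → M/I/I/I on L2; bus BusRdX; mem=40
  op2 P1: load  L0 → I/E/I/I on L0; bus BusRd; mem=50
  op3 P2: store L0 := 48 → I/I/M/I on L0; bus BusRdX; mem=50
  op4 P3: load  L0 → I/I/O/S on L0; bus BusRd; mem=50
  op5 P2: store L0 := 70 → I/I/M/I on L0; bus BusUpgr; mem=50
  op6 P3: load  L0 → I/I/O/S on L0; bus BusRd; mem=50
  op7 P2: load  L0 → I/I/O/S on L0; bus (none); mem=50
  op8 P0: store L0 := 87 → M/I/I/I on L0; bus BusRdX Flush; mem=70
  op9 P2: store L0 := 88 → I/I/M/I on L0; bus BusRdX Flush; mem=87
  op10 P1: load  L0 → I/S/O/I on L0; bus BusRd; mem=87
  op11 P2: store L1 := 99 → I/I/M/I on L1; bus BusRdX; mem=40
  op12 P2: load  L2 → O/I/S/I on L2; bus BusRd; mem=40
  op13 P1: store L0 := 19 → I/M/I/I on L0; bus BusUpgr Flush; mem=88
  op14 P3: load  L0 → I/O/I/S on L0; bus BusRd; mem=88
  op15 P3: store L0 := 88 → I/I/I/M on L0; bus BusUpgr Flush; mem=19
  op16 P3: load  L0 → I/I/I/M on L0; bus (none); mem=19
  op17 P0: load  L0 → S/I/I/O on L0; bus BusRd; mem=19
  op18 P1: load  L1 → I/S/O/I on L1; bus BusRd; mem=40
  op19 P1: store L0 := 69 → I/M/I/I on L0; bus BusRdX Flush; mem=88
  op20 P0: store L1 := 5 → M/I/I/I on L1; bus BusRdX Flush; mem=99
  op21 P3: store L2 := 78 → I/I/I/M on L2; bus BusRdX Flush; mem=17
  op22 P2: store L1 := 9 → I/I/M/I on L1; bus BusRdX Flush; mem=5
  op23 P1: store L2 := 49 → I/M/I/I on L2; bus BusRdX Flush; mem=78
  op24 P0: load  L0 → S/O/I/I on L0; bus BusRd; mem=88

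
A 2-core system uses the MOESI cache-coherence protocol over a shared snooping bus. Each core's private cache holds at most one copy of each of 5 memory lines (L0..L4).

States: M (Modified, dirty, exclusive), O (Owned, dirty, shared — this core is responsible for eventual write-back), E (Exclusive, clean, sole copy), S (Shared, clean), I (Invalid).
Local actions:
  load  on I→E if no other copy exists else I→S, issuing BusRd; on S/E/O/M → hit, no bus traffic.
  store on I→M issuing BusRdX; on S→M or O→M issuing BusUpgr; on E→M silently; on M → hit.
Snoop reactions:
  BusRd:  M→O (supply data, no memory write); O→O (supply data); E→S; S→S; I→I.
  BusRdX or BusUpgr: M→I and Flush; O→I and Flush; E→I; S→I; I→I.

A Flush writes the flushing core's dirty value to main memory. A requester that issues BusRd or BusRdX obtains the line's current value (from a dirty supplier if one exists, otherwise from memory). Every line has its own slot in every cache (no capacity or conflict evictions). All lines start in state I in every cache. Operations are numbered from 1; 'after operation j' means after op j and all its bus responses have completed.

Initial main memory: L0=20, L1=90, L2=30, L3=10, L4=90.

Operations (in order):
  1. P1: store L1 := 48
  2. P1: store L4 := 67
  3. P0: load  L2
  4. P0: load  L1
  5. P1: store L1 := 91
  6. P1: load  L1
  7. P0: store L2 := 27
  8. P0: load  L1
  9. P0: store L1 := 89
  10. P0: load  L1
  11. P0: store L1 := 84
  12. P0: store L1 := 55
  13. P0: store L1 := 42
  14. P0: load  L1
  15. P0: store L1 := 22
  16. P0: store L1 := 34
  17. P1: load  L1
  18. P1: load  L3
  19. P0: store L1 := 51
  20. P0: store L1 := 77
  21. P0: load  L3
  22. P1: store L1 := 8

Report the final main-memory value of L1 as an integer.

  op1 P1: store L1 := 48 → I/M on L1; bus BusRdX; mem=90
  op2 P1: store L4 := 67 → I/M on L4; bus BusRdX; mem=90
  op3 P0: load  L2 → E/I on L2; bus BusRd; mem=30
  op4 P0: load  L1 → S/O on L1; bus BusRd; mem=90
  op5 P1: store L1 := 91 → I/M on L1; bus BusUpgr; mem=90
  op6 P1: load  L1 → I/M on L1; bus (none); mem=90
  op7 P0: store L2 := 27 → M/I on L2; bus (none); mem=30
  op8 P0: load  L1 → S/O on L1; bus BusRd; mem=90
  op9 P0: store L1 := 89 → M/I on L1; bus BusUpgr Flush; mem=91
  op10 P0: load  L1 → M/I on L1; bus (none); mem=91
  op11 P0: store L1 := 84 → M/I on L1; bus (none); mem=91
  op12 P0: store L1 := 55 → M/I on L1; bus (none); mem=91
  op13 P0: store L1 := 42 → M/I on L1; bus (none); mem=91
  op14 P0: load  L1 → M/I on L1; bus (none); mem=91
  op15 P0: store L1 := 22 → M/I on L1; bus (none); mem=91
  op16 P0: store L1 := 34 → M/I on L1; bus (none); mem=91
  op17 P1: load  L1 → O/S on L1; bus BusRd; mem=91
  op18 P1: load  L3 → I/E on L3; bus BusRd; mem=10
  op19 P0: store L1 := 51 → M/I on L1; bus BusUpgr; mem=91
  op20 P0: store L1 := 77 → M/I on L1; bus (none); mem=91
  op21 P0: load  L3 → S/S on L3; bus BusRd; mem=10
  op22 P1: store L1 := 8 → I/M on L1; bus BusRdX Flush; mem=77

memory[L1] = 77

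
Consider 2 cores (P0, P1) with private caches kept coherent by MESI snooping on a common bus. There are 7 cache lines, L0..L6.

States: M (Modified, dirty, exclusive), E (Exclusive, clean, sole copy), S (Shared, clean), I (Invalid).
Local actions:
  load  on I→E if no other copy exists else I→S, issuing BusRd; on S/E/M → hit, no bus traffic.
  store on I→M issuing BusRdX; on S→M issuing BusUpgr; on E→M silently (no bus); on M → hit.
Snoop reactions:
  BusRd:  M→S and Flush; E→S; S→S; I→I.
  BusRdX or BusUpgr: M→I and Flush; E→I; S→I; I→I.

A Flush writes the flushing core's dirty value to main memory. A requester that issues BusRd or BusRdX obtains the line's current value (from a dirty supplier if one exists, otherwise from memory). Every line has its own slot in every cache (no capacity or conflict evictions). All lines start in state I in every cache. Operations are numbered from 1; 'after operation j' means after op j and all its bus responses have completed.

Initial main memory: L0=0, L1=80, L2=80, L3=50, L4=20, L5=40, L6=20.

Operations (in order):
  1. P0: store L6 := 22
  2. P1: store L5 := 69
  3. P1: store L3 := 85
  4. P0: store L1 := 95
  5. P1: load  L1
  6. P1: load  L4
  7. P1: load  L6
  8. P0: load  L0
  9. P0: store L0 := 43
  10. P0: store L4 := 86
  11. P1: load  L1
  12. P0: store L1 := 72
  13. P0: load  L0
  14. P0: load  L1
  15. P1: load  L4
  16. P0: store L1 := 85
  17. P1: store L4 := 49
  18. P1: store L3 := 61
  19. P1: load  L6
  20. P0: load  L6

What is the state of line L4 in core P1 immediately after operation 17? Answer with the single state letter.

state = M

step 1: P0: store L6 := 22  ⟶  MI  (L6)  txn=BusRdX  M[L6]=20
step 2: P1: store L5 := 69  ⟶  IM  (L5)  txn=BusRdX  M[L5]=40
step 3: P1: store L3 := 85  ⟶  IM  (L3)  txn=BusRdX  M[L3]=50
step 4: P0: store L1 := 95  ⟶  MI  (L1)  txn=BusRdX  M[L1]=80
step 5: P1: load  L1  ⟶  SS  (L1)  txn=BusRd+Flush  M[L1]=95
step 6: P1: load  L4  ⟶  IE  (L4)  txn=BusRd  M[L4]=20
step 7: P1: load  L6  ⟶  SS  (L6)  txn=BusRd+Flush  M[L6]=22
step 8: P0: load  L0  ⟶  EI  (L0)  txn=BusRd  M[L0]=0
step 9: P0: store L0 := 43  ⟶  MI  (L0)  txn=∅  M[L0]=0
step 10: P0: store L4 := 86  ⟶  MI  (L4)  txn=BusRdX  M[L4]=20
step 11: P1: load  L1  ⟶  SS  (L1)  txn=∅  M[L1]=95
step 12: P0: store L1 := 72  ⟶  MI  (L1)  txn=BusUpgr  M[L1]=95
step 13: P0: load  L0  ⟶  MI  (L0)  txn=∅  M[L0]=0
step 14: P0: load  L1  ⟶  MI  (L1)  txn=∅  M[L1]=95
step 15: P1: load  L4  ⟶  SS  (L4)  txn=BusRd+Flush  M[L4]=86
step 16: P0: store L1 := 85  ⟶  MI  (L1)  txn=∅  M[L1]=95
step 17: P1: store L4 := 49  ⟶  IM  (L4)  txn=BusUpgr  M[L4]=86
step 18: P1: store L3 := 61  ⟶  IM  (L3)  txn=∅  M[L3]=50
step 19: P1: load  L6  ⟶  SS  (L6)  txn=∅  M[L6]=22
step 20: P0: load  L6  ⟶  SS  (L6)  txn=∅  M[L6]=22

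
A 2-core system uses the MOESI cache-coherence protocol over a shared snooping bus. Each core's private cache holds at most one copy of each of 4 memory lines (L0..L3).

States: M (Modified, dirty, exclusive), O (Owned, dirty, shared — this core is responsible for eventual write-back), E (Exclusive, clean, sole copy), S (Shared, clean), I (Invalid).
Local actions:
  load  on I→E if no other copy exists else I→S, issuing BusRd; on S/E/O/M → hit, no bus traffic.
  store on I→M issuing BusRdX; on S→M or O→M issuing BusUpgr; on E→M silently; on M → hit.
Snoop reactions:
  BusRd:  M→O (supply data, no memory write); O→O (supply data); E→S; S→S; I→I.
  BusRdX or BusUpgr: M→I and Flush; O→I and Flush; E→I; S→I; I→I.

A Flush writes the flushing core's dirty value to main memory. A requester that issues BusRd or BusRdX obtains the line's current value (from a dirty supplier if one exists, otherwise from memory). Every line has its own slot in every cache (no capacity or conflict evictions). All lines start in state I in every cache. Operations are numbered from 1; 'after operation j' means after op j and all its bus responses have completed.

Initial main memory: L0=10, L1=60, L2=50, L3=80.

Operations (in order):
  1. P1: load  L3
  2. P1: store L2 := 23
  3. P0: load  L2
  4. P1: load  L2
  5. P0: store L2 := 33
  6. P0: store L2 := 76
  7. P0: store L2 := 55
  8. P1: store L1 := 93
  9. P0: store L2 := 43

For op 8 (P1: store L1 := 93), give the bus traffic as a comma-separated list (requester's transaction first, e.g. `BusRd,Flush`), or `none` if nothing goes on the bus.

bus = BusRdX

[1] P1: load  L3 | P0:I, P1:E(80) | bus: BusRd
[2] P1: store L2 := 23 | P0:I, P1:M(23) | bus: BusRdX
[3] P0: load  L2 | P0:S(23), P1:O(23) | bus: BusRd
[4] P1: load  L2 | P0:S(23), P1:O(23) | bus: none
[5] P0: store L2 := 33 | P0:M(33), P1:I | bus: BusUpgr,Flush
[6] P0: store L2 := 76 | P0:M(76), P1:I | bus: none
[7] P0: store L2 := 55 | P0:M(55), P1:I | bus: none
[8] P1: store L1 := 93 | P0:I, P1:M(93) | bus: BusRdX
[9] P0: store L2 := 43 | P0:M(43), P1:I | bus: none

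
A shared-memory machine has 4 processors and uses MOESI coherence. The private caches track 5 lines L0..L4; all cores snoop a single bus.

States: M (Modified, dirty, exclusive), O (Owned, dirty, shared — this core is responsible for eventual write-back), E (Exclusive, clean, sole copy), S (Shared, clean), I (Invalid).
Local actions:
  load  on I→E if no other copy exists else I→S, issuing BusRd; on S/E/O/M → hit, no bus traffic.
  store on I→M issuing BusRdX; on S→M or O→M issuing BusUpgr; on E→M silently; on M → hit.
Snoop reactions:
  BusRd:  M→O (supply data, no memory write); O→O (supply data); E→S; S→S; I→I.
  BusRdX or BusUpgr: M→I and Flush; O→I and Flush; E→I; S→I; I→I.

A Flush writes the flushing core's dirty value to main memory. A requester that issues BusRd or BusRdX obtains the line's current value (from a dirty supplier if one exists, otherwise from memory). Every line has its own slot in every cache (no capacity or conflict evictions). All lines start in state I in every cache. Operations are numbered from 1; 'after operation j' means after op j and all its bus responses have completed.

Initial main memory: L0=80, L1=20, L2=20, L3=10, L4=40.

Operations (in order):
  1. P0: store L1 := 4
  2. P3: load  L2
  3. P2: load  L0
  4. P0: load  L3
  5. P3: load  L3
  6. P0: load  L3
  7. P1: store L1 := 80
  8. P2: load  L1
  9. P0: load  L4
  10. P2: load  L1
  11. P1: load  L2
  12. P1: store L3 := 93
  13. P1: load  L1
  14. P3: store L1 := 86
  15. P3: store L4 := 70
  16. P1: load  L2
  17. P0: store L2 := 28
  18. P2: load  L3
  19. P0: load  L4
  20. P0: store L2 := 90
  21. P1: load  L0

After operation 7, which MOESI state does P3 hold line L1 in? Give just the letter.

step 1: P0: store L1 := 4  ⟶  MIII  (L1)  txn=BusRdX  M[L1]=20
step 2: P3: load  L2  ⟶  IIIE  (L2)  txn=BusRd  M[L2]=20
step 3: P2: load  L0  ⟶  IIEI  (L0)  txn=BusRd  M[L0]=80
step 4: P0: load  L3  ⟶  EIII  (L3)  txn=BusRd  M[L3]=10
step 5: P3: load  L3  ⟶  SIIS  (L3)  txn=BusRd  M[L3]=10
step 6: P0: load  L3  ⟶  SIIS  (L3)  txn=∅  M[L3]=10
step 7: P1: store L1 := 80  ⟶  IMII  (L1)  txn=BusRdX+Flush  M[L1]=4
step 8: P2: load  L1  ⟶  IOSI  (L1)  txn=BusRd  M[L1]=4
step 9: P0: load  L4  ⟶  EIII  (L4)  txn=BusRd  M[L4]=40
step 10: P2: load  L1  ⟶  IOSI  (L1)  txn=∅  M[L1]=4
step 11: P1: load  L2  ⟶  ISIS  (L2)  txn=BusRd  M[L2]=20
step 12: P1: store L3 := 93  ⟶  IMII  (L3)  txn=BusRdX  M[L3]=10
step 13: P1: load  L1  ⟶  IOSI  (L1)  txn=∅  M[L1]=4
step 14: P3: store L1 := 86  ⟶  IIIM  (L1)  txn=BusRdX+Flush  M[L1]=80
step 15: P3: store L4 := 70  ⟶  IIIM  (L4)  txn=BusRdX  M[L4]=40
step 16: P1: load  L2  ⟶  ISIS  (L2)  txn=∅  M[L2]=20
step 17: P0: store L2 := 28  ⟶  MIII  (L2)  txn=BusRdX  M[L2]=20
step 18: P2: load  L3  ⟶  IOSI  (L3)  txn=BusRd  M[L3]=10
step 19: P0: load  L4  ⟶  SIIO  (L4)  txn=BusRd  M[L4]=40
step 20: P0: store L2 := 90  ⟶  MIII  (L2)  txn=∅  M[L2]=20
step 21: P1: load  L0  ⟶  ISSI  (L0)  txn=BusRd  M[L0]=80

state = I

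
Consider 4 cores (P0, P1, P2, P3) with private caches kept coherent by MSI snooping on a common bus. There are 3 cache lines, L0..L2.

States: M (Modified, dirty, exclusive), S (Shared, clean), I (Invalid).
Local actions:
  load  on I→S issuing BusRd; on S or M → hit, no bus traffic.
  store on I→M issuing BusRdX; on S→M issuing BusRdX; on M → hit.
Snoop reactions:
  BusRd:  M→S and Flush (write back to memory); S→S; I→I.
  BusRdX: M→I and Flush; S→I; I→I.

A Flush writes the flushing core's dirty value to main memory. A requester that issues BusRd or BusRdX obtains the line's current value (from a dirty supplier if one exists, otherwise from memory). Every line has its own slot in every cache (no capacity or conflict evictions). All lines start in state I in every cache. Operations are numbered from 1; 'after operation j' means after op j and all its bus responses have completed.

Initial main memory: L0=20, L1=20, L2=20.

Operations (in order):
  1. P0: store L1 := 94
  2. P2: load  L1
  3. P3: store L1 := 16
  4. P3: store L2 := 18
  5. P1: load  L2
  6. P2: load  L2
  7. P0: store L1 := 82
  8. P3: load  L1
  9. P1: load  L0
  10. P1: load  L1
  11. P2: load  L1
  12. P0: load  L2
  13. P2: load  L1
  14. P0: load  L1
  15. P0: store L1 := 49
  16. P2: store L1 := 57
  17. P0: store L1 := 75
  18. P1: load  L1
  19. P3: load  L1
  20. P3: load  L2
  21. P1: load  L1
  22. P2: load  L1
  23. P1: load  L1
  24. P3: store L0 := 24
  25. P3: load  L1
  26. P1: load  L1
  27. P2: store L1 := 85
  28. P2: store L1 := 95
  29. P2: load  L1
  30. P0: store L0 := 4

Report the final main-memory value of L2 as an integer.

memory[L2] = 18

1. P0: store L1 := 94  bus=[BusRdX]  L1: P0=M P1=I P2=I P3=I  mem[L1]=20
2. P2: load  L1  bus=[BusRd,Flush]  L1: P0=S P1=I P2=S P3=I  mem[L1]=94
3. P3: store L1 := 16  bus=[BusRdX]  L1: P0=I P1=I P2=I P3=M  mem[L1]=94
4. P3: store L2 := 18  bus=[BusRdX]  L2: P0=I P1=I P2=I P3=M  mem[L2]=20
5. P1: load  L2  bus=[BusRd,Flush]  L2: P0=I P1=S P2=I P3=S  mem[L2]=18
6. P2: load  L2  bus=[BusRd]  L2: P0=I P1=S P2=S P3=S  mem[L2]=18
7. P0: store L1 := 82  bus=[BusRdX,Flush]  L1: P0=M P1=I P2=I P3=I  mem[L1]=16
8. P3: load  L1  bus=[BusRd,Flush]  L1: P0=S P1=I P2=I P3=S  mem[L1]=82
9. P1: load  L0  bus=[BusRd]  L0: P0=I P1=S P2=I P3=I  mem[L0]=20
10. P1: load  L1  bus=[BusRd]  L1: P0=S P1=S P2=I P3=S  mem[L1]=82
11. P2: load  L1  bus=[BusRd]  L1: P0=S P1=S P2=S P3=S  mem[L1]=82
12. P0: load  L2  bus=[BusRd]  L2: P0=S P1=S P2=S P3=S  mem[L2]=18
13. P2: load  L1  bus=[-]  L1: P0=S P1=S P2=S P3=S  mem[L1]=82
14. P0: load  L1  bus=[-]  L1: P0=S P1=S P2=S P3=S  mem[L1]=82
15. P0: store L1 := 49  bus=[BusRdX]  L1: P0=M P1=I P2=I P3=I  mem[L1]=82
16. P2: store L1 := 57  bus=[BusRdX,Flush]  L1: P0=I P1=I P2=M P3=I  mem[L1]=49
17. P0: store L1 := 75  bus=[BusRdX,Flush]  L1: P0=M P1=I P2=I P3=I  mem[L1]=57
18. P1: load  L1  bus=[BusRd,Flush]  L1: P0=S P1=S P2=I P3=I  mem[L1]=75
19. P3: load  L1  bus=[BusRd]  L1: P0=S P1=S P2=I P3=S  mem[L1]=75
20. P3: load  L2  bus=[-]  L2: P0=S P1=S P2=S P3=S  mem[L2]=18
21. P1: load  L1  bus=[-]  L1: P0=S P1=S P2=I P3=S  mem[L1]=75
22. P2: load  L1  bus=[BusRd]  L1: P0=S P1=S P2=S P3=S  mem[L1]=75
23. P1: load  L1  bus=[-]  L1: P0=S P1=S P2=S P3=S  mem[L1]=75
24. P3: store L0 := 24  bus=[BusRdX]  L0: P0=I P1=I P2=I P3=M  mem[L0]=20
25. P3: load  L1  bus=[-]  L1: P0=S P1=S P2=S P3=S  mem[L1]=75
26. P1: load  L1  bus=[-]  L1: P0=S P1=S P2=S P3=S  mem[L1]=75
27. P2: store L1 := 85  bus=[BusRdX]  L1: P0=I P1=I P2=M P3=I  mem[L1]=75
28. P2: store L1 := 95  bus=[-]  L1: P0=I P1=I P2=M P3=I  mem[L1]=75
29. P2: load  L1  bus=[-]  L1: P0=I P1=I P2=M P3=I  mem[L1]=75
30. P0: store L0 := 4  bus=[BusRdX,Flush]  L0: P0=M P1=I P2=I P3=I  mem[L0]=24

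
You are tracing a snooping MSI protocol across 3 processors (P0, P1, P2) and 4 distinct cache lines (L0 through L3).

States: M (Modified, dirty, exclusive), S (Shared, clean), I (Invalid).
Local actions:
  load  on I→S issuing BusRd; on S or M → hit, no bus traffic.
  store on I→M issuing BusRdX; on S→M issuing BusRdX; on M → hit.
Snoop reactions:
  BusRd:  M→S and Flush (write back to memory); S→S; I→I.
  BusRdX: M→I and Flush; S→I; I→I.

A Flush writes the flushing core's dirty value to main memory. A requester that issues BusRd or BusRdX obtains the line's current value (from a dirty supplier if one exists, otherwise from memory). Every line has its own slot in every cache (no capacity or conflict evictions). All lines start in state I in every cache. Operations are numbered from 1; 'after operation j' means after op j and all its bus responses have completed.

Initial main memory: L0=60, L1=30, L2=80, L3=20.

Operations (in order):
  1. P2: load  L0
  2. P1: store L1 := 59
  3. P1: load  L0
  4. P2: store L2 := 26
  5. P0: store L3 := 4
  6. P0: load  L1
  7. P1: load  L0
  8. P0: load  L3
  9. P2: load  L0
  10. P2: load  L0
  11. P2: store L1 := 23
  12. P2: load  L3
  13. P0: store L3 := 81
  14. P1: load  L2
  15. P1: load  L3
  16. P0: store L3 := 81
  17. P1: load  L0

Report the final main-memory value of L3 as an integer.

  op1 P2: load  L0 → I/I/S on L0; bus BusRd; mem=60
  op2 P1: store L1 := 59 → I/M/I on L1; bus BusRdX; mem=30
  op3 P1: load  L0 → I/S/S on L0; bus BusRd; mem=60
  op4 P2: store L2 := 26 → I/I/M on L2; bus BusRdX; mem=80
  op5 P0: store L3 := 4 → M/I/I on L3; bus BusRdX; mem=20
  op6 P0: load  L1 → S/S/I on L1; bus BusRd Flush; mem=59
  op7 P1: load  L0 → I/S/S on L0; bus (none); mem=60
  op8 P0: load  L3 → M/I/I on L3; bus (none); mem=20
  op9 P2: load  L0 → I/S/S on L0; bus (none); mem=60
  op10 P2: load  L0 → I/S/S on L0; bus (none); mem=60
  op11 P2: store L1 := 23 → I/I/M on L1; bus BusRdX; mem=59
  op12 P2: load  L3 → S/I/S on L3; bus BusRd Flush; mem=4
  op13 P0: store L3 := 81 → M/I/I on L3; bus BusRdX; mem=4
  op14 P1: load  L2 → I/S/S on L2; bus BusRd Flush; mem=26
  op15 P1: load  L3 → S/S/I on L3; bus BusRd Flush; mem=81
  op16 P0: store L3 := 81 → M/I/I on L3; bus BusRdX; mem=81
  op17 P1: load  L0 → I/S/S on L0; bus (none); mem=60

memory[L3] = 81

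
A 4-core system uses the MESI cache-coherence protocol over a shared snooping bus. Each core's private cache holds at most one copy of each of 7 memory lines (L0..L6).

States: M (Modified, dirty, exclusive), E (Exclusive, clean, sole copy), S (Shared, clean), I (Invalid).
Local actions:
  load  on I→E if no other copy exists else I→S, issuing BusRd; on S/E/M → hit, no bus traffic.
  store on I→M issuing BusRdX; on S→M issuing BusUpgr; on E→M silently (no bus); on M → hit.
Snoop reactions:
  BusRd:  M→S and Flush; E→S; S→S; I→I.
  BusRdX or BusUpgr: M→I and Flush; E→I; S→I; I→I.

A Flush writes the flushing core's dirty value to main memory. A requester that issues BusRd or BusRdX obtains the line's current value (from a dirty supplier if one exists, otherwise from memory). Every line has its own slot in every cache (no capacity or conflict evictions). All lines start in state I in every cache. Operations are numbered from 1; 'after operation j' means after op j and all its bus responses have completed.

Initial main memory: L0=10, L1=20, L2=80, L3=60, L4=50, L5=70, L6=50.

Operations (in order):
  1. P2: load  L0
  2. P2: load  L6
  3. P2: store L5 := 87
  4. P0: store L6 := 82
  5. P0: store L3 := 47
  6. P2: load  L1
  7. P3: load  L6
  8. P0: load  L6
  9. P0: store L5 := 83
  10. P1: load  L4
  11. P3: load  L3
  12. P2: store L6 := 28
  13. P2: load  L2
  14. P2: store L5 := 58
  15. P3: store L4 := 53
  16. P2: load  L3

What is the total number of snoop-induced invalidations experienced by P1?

invalidations = 1

step 1: P2: load  L0  ⟶  IIEI  (L0)  txn=BusRd  M[L0]=10
step 2: P2: load  L6  ⟶  IIEI  (L6)  txn=BusRd  M[L6]=50
step 3: P2: store L5 := 87  ⟶  IIMI  (L5)  txn=BusRdX  M[L5]=70
step 4: P0: store L6 := 82  ⟶  MIII  (L6)  txn=BusRdX  M[L6]=50
step 5: P0: store L3 := 47  ⟶  MIII  (L3)  txn=BusRdX  M[L3]=60
step 6: P2: load  L1  ⟶  IIEI  (L1)  txn=BusRd  M[L1]=20
step 7: P3: load  L6  ⟶  SIIS  (L6)  txn=BusRd+Flush  M[L6]=82
step 8: P0: load  L6  ⟶  SIIS  (L6)  txn=∅  M[L6]=82
step 9: P0: store L5 := 83  ⟶  MIII  (L5)  txn=BusRdX+Flush  M[L5]=87
step 10: P1: load  L4  ⟶  IEII  (L4)  txn=BusRd  M[L4]=50
step 11: P3: load  L3  ⟶  SIIS  (L3)  txn=BusRd+Flush  M[L3]=47
step 12: P2: store L6 := 28  ⟶  IIMI  (L6)  txn=BusRdX  M[L6]=82
step 13: P2: load  L2  ⟶  IIEI  (L2)  txn=BusRd  M[L2]=80
step 14: P2: store L5 := 58  ⟶  IIMI  (L5)  txn=BusRdX+Flush  M[L5]=83
step 15: P3: store L4 := 53  ⟶  IIIM  (L4)  txn=BusRdX  M[L4]=50
step 16: P2: load  L3  ⟶  SISS  (L3)  txn=BusRd  M[L3]=47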